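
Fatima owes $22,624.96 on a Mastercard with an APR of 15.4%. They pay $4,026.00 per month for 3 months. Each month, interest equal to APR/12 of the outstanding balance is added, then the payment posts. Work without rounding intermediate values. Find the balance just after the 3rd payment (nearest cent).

Monthly rate r = 15.4%/12 = 1.28333% = 0.0128333.
Each month: B ← B·(1+r) − $4,026.00.
Month 1: interest $290.35; balance after payment $18,889.31.
Month 2: interest $242.41; balance after payment $15,105.73.
Month 3: interest $193.86; balance after payment $11,273.58.

$11,273.58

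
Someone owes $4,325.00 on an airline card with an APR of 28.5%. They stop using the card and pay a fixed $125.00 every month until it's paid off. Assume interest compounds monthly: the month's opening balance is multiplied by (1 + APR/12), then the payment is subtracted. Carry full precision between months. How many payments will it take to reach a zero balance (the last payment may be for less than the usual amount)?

74 payments

Monthly rate r = 28.5%/12 = 2.375% = 0.02375.
Recurrence: B ← B·(1+r) − $125.00.
Month 1: interest $102.72; balance after payment $4,302.72.
Month 2: interest $102.19; balance after payment $4,279.91.
Closed form: n = −ln(1 − rB₀/P)/ln(1+r) = −ln(0.17825)/ln(1.02375) ≈ 73.472, so the balance reaches zero during payment 74.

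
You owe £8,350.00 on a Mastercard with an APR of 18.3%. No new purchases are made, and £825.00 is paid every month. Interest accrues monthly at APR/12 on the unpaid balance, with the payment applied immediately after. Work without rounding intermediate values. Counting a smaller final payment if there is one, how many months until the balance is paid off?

Monthly rate r = 18.3%/12 = 1.525% = 0.01525.
Recurrence: B ← B·(1+r) − £825.00.
Month 1: interest £127.34; balance after payment £7,652.34.
Month 2: interest £116.70; balance after payment £6,944.04.
Closed form: n = −ln(1 − rB₀/P)/ln(1+r) = −ln(0.84565)/ln(1.01525) ≈ 11.077, so the balance reaches zero during payment 12.

12 months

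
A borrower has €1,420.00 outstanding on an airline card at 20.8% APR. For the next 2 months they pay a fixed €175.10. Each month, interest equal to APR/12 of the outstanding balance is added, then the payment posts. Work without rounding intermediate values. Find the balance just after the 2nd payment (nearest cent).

Monthly rate r = 20.8%/12 = 1.73333% = 0.0173333.
Each month: B ← B·(1+r) − €175.10.
Month 1: interest €24.61; balance after payment €1,269.51.
Month 2: interest €22.00; balance after payment €1,116.42.

€1,116.42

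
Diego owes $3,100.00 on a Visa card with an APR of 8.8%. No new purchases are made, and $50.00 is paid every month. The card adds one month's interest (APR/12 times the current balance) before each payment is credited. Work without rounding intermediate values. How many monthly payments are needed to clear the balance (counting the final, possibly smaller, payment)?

Monthly rate r = 8.8%/12 = 0.733333% = 0.00733333.
Recurrence: B ← B·(1+r) − $50.00.
Month 1: interest $22.73; balance after payment $3,072.73.
Month 2: interest $22.53; balance after payment $3,045.27.
Closed form: n = −ln(1 − rB₀/P)/ln(1+r) = −ln(0.54533)/ln(1.00733) ≈ 82.988, so the balance reaches zero during payment 83.

83 months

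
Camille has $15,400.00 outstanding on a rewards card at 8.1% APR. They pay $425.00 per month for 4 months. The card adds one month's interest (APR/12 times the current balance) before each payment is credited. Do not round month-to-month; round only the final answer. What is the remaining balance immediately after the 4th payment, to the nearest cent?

$14,102.74

Monthly rate r = 8.1%/12 = 0.675% = 0.00675.
Each month: B ← B·(1+r) − $425.00.
Month 1: interest $103.95; balance after payment $15,078.95.
Month 2: interest $101.78; balance after payment $14,755.73.
Month 3: interest $99.60; balance after payment $14,430.33.
Month 4: interest $97.40; balance after payment $14,102.74.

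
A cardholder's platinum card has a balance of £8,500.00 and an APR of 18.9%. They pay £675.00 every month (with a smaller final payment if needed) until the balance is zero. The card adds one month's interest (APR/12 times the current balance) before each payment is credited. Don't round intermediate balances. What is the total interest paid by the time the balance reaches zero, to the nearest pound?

£1,049

Monthly rate r = 18.9%/12 = 1.575% = 0.01575.
Payoff takes n = ⌈−ln(1 − rB₀/P)/ln(1+r)⌉ = ⌈14.146⌉ = 15 payments; the last is £99.18.
Total paid = 14·£675.00 + £99.18 = £9,549.18.
Total interest = total paid − principal = £9,549.18 − £8,500.00 = £1,049.18.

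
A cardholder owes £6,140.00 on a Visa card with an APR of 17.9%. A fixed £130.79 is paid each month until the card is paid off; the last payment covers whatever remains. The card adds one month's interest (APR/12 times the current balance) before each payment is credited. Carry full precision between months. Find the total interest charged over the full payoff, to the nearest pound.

Monthly rate r = 17.9%/12 = 1.49167% = 0.0149167.
Payoff takes n = ⌈−ln(1 − rB₀/P)/ln(1+r)⌉ = ⌈81.375⌉ = 82 payments; the last is £49.22.
Total paid = 81·£130.79 + £49.22 = £10,643.21.
Total interest = total paid − principal = £10,643.21 − £6,140.00 = £4,503.21.

£4,503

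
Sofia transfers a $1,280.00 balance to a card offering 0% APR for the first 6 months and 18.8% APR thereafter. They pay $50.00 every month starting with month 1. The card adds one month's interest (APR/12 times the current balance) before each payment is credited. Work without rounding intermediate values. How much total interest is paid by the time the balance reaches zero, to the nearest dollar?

Promo months 1–6 at r₀ = 0%/12 = 0; months 7+ at r₁ = 18.8%/12 = 0.0156667.
After month 6 (no interest yet): B = $1,280.00 − 6·$50.00 = $980.00.
Then at r₁ with $50.00/mo: n₂ = −ln(1 − r₁·B/P)/ln(1+r₁) ≈ 23.60 → 24 more payments.
Total paid = 29·$50.00 + $29.95 = $1,479.95; interest = $1,479.95 − $1,280.00 = $199.95.

$200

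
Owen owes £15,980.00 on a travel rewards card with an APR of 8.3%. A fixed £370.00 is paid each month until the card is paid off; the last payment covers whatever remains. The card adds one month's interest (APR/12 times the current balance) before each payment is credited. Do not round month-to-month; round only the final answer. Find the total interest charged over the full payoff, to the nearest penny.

Monthly rate r = 8.3%/12 = 0.691667% = 0.00691667.
Payoff takes n = ⌈−ln(1 − rB₀/P)/ln(1+r)⌉ = ⌈51.482⌉ = 52 payments; the last is £178.52.
Total paid = 51·£370.00 + £178.52 = £19,048.52.
Total interest = total paid − principal = £19,048.52 − £15,980.00 = £3,068.52.

£3,068.52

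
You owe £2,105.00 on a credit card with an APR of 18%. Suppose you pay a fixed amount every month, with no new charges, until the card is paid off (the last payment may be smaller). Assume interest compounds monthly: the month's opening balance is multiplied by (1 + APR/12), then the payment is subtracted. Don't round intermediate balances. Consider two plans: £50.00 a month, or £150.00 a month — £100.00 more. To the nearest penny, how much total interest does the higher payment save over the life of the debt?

£971.27

Monthly rate r = 18%/12 = 1.5% = 0.015.
At £50.00/mo: n = ⌈−ln(1 − rB₀/P)/ln(1+r)⌉ = 68 payments (last £2.63); total interest = total paid − £2,105.00 = £1,247.63.
At £150.00/mo: 16 payments (last £131.36); total interest £276.36.
Interest saved = £1,247.63 − £276.36 = £971.27.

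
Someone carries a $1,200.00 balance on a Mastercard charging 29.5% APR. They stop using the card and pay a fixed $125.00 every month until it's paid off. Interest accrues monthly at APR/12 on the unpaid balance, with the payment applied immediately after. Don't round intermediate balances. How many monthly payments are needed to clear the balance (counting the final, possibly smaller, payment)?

12 months

Monthly rate r = 29.5%/12 = 2.45833% = 0.0245833.
Recurrence: B ← B·(1+r) − $125.00.
Month 1: interest $29.50; balance after payment $1,104.50.
Month 2: interest $27.15; balance after payment $1,006.65.
Closed form: n = −ln(1 − rB₀/P)/ln(1+r) = −ln(0.764)/ln(1.02458) ≈ 11.084, so the balance reaches zero during payment 12.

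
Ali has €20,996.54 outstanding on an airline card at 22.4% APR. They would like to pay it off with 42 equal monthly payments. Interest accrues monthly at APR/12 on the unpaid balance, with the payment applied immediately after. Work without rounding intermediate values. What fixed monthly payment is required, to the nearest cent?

€725.66

Monthly rate r = 22.4%/12 = 1.86667% = 0.0186667.
Level-payment amortization: P = B₀·r / (1 − (1+r)^(−n)) = 20996.54·0.0186667 / (1 − 1.01867^(−42)).
Denominator 1 − (1+r)^(−42) = 0.54011208.
P = 391.935 / 0.54011208 ≈ 725.66.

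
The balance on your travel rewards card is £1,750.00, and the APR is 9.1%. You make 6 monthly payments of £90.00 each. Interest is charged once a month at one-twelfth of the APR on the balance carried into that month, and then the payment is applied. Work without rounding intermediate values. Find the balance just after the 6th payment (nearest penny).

£1,280.81

Monthly rate r = 9.1%/12 = 0.758333% = 0.00758333.
Each month: B ← B·(1+r) − £90.00.
Month 1: interest £13.27; balance after payment £1,673.27.
Month 2: interest £12.69; balance after payment £1,595.96.
Month 3: interest £12.10; balance after payment £1,518.06.
Month 4: interest £11.51; balance after payment £1,439.57.
Month 5: interest £10.92; balance after payment £1,360.49.
Month 6: interest £10.32; balance after payment £1,280.81.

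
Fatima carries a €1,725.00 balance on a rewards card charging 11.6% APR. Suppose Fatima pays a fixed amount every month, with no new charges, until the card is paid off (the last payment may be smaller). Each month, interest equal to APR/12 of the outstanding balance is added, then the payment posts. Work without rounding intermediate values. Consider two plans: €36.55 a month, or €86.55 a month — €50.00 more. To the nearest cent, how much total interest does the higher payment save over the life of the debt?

€389.14

Monthly rate r = 11.6%/12 = 0.966667% = 0.00966667.
At €36.55/mo: n = ⌈−ln(1 − rB₀/P)/ln(1+r)⌉ = 64 payments (last €11.98); total interest = total paid − €1,725.00 = €589.63.
At €86.55/mo: 23 payments (last €21.39); total interest €200.49.
Interest saved = €589.63 − €200.49 = €389.14.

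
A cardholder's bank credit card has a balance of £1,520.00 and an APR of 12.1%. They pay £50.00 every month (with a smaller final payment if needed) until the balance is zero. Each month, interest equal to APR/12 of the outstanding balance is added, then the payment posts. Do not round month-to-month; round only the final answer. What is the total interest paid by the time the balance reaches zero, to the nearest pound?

£304

Monthly rate r = 12.1%/12 = 1.00833% = 0.0100833.
Payoff takes n = ⌈−ln(1 − rB₀/P)/ln(1+r)⌉ = ⌈36.485⌉ = 37 payments; the last is £24.33.
Total paid = 36·£50.00 + £24.33 = £1,824.33.
Total interest = total paid − principal = £1,824.33 − £1,520.00 = £304.33.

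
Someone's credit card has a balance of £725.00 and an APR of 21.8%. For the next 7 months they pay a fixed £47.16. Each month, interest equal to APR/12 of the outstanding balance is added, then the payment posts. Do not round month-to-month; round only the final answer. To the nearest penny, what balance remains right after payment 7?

Monthly rate r = 21.8%/12 = 1.81667% = 0.0181667.
Each month: B ← B·(1+r) − £47.16.
Month 1: interest £13.17; balance after payment £691.01.
Month 2: interest £12.55; balance after payment £656.40.
Month 3: interest £11.92; balance after payment £621.17.
Month 4: interest £11.28; balance after payment £585.29.
Month 5: interest £10.63; balance after payment £548.77.
Month 6: interest £9.97; balance after payment £511.58.
Month 7: interest £9.29; balance after payment £473.71.

£473.71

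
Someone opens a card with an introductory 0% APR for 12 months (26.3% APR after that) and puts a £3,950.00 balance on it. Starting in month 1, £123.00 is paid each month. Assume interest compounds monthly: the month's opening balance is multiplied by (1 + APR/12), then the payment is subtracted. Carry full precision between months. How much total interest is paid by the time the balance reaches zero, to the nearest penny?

£824.16

Promo months 1–12 at r₀ = 0%/12 = 0; months 13+ at r₁ = 26.3%/12 = 0.0219167.
After month 12 (no interest yet): B = £3,950.00 − 12·£123.00 = £2,474.00.
Then at r₁ with £123.00/mo: n₂ = −ln(1 − r₁·B/P)/ln(1+r₁) ≈ 26.81 → 27 more payments.
Total paid = 38·£123.00 + £100.16 = £4,774.16; interest = £4,774.16 − £3,950.00 = £824.16.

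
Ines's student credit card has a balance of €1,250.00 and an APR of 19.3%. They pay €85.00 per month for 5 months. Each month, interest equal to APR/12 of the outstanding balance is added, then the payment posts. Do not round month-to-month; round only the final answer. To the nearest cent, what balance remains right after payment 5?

€914.91

Monthly rate r = 19.3%/12 = 1.60833% = 0.0160833.
Each month: B ← B·(1+r) − €85.00.
Month 1: interest €20.10; balance after payment €1,185.10.
Month 2: interest €19.06; balance after payment €1,119.16.
Month 3: interest €18.00; balance after payment €1,052.16.
Month 4: interest €16.92; balance after payment €984.09.
Month 5: interest €15.83; balance after payment €914.91.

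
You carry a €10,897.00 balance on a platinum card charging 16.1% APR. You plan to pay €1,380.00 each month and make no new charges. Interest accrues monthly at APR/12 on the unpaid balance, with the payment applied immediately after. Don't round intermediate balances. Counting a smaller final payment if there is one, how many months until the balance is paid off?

9 payments

Monthly rate r = 16.1%/12 = 1.34167% = 0.0134167.
Recurrence: B ← B·(1+r) − €1,380.00.
Month 1: interest €146.20; balance after payment €9,663.20.
Month 2: interest €129.65; balance after payment €8,412.85.
Closed form: n = −ln(1 − rB₀/P)/ln(1+r) = −ln(0.89406)/ln(1.01342) ≈ 8.403, so the balance reaches zero during payment 9.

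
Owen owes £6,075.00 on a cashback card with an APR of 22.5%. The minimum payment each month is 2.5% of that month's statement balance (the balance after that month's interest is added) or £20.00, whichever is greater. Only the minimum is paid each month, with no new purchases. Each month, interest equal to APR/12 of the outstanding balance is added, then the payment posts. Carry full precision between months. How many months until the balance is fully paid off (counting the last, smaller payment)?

376 months

Monthly rate r = 22.5%/12 = 1.875% = 0.01875.
While 2.5% of the post-interest balance exceeds £20.00, each month B ← (B·(1+r))·(1 − 0.025), i.e. B shrinks by the factor (1+r)·0.975 = 0.99328.
This holds for months 1–304. Entering month 305 the balance is £782.54; 2.5% of the post-interest balance is now below £20.00, so the flat £20.00 minimum applies from here.
From month 305 a fixed £20.00 at rate r clears £782.54 in 72 more payments. Total: 304 + 72 = 376 months.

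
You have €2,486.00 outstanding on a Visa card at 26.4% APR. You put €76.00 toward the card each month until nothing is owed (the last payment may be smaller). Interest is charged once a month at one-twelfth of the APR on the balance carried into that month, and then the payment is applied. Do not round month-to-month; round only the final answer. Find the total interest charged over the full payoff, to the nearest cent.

Monthly rate r = 26.4%/12 = 2.2% = 0.022.
Payoff takes n = ⌈−ln(1 − rB₀/P)/ln(1+r)⌉ = ⌈58.436⌉ = 59 payments; the last is €33.33.
Total paid = 58·€76.00 + €33.33 = €4,441.33.
Total interest = total paid − principal = €4,441.33 − €2,486.00 = €1,955.33.

€1,955.33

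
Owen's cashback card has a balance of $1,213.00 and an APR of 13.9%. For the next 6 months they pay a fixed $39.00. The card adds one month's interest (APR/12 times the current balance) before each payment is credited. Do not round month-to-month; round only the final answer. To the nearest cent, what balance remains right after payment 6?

$1,058.90

Monthly rate r = 13.9%/12 = 1.15833% = 0.0115833.
Each month: B ← B·(1+r) − $39.00.
Month 1: interest $14.05; balance after payment $1,188.05.
Month 2: interest $13.76; balance after payment $1,162.81.
Month 3: interest $13.47; balance after payment $1,137.28.
Month 4: interest $13.17; balance after payment $1,111.45.
Month 5: interest $12.87; balance after payment $1,085.33.
Month 6: interest $12.57; balance after payment $1,058.90.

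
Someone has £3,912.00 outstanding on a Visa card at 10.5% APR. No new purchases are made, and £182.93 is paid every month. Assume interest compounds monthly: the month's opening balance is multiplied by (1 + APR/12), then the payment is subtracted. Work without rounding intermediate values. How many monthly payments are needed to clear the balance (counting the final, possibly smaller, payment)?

Monthly rate r = 10.5%/12 = 0.875% = 0.00875.
Recurrence: B ← B·(1+r) − £182.93.
Month 1: interest £34.23; balance after payment £3,763.30.
Month 2: interest £32.93; balance after payment £3,613.30.
Closed form: n = −ln(1 − rB₀/P)/ln(1+r) = −ln(0.81288)/ln(1.00875) ≈ 23.780, so the balance reaches zero during payment 24.

24 months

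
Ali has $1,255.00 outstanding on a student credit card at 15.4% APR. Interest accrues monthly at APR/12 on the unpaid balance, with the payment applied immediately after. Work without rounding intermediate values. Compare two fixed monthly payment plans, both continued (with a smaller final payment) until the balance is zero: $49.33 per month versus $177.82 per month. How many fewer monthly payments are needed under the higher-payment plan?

Monthly rate r = 15.4%/12 = 1.28333% = 0.0128333.
At $49.33/mo: n = ⌈−ln(1 − rB₀/P)/ln(1+r)⌉ = 31 payments (last $49.15); total interest = total paid − $1,255.00 = $274.05.
At $177.82/mo: 8 payments (last $79.48); total interest $69.22.
Payments saved = 31 − 8 = 23.

23 fewer payments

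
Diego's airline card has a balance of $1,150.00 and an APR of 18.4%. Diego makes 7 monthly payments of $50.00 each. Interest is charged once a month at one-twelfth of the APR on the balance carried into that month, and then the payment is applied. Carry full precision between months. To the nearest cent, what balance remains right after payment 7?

$912.74

Monthly rate r = 18.4%/12 = 1.53333% = 0.0153333.
Each month: B ← B·(1+r) − $50.00.
Month 1: interest $17.63; balance after payment $1,117.63.
Month 2: interest $17.14; balance after payment $1,084.77.
Month 3: interest $16.63; balance after payment $1,051.40.
Month 4: interest $16.12; balance after payment $1,017.53.
Month 5: interest $15.60; balance after payment $983.13.
Month 6: interest $15.07; balance after payment $948.20.
Month 7: interest $14.54; balance after payment $912.74.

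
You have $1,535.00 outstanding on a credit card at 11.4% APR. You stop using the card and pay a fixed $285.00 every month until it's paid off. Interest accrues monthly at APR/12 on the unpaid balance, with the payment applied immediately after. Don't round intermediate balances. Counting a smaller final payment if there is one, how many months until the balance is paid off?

Monthly rate r = 11.4%/12 = 0.95% = 0.0095.
Recurrence: B ← B·(1+r) − $285.00.
Month 1: interest $14.58; balance after payment $1,264.58.
Month 2: interest $12.01; balance after payment $991.60.
Month 3: interest $9.42; balance after payment $716.02.
Month 4: interest $6.80; balance after payment $437.82.
Month 5: interest $4.16; balance after payment $156.98.
Month 6: interest $1.49; balance after payment $0.00.

6 months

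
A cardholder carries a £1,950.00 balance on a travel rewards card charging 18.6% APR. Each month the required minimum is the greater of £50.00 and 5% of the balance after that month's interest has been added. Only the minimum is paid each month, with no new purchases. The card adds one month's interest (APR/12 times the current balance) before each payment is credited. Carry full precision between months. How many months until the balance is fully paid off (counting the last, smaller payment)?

Monthly rate r = 18.6%/12 = 1.55% = 0.0155.
While 5% of the post-interest balance exceeds £50.00, each month B ← (B·(1+r))·(1 − 0.05), i.e. B shrinks by the factor (1+r)·0.95 = 0.96473.
This holds for months 1–20. Entering month 21 the balance is £950.84; 5% of the post-interest balance is now below £50.00, so the flat £50.00 minimum applies from here.
From month 21 a fixed £50.00 at rate r clears £950.84 in 23 more payments. Total: 20 + 23 = 43 months.

43 months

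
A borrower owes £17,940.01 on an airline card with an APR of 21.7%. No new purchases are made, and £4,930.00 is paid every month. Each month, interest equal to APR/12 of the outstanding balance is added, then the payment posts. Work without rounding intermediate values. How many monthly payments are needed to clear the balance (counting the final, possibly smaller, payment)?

4 months

Monthly rate r = 21.7%/12 = 1.80833% = 0.0180833.
Recurrence: B ← B·(1+r) − £4,930.00.
Month 1: interest £324.42; balance after payment £13,334.43.
Month 2: interest £241.13; balance after payment £8,645.56.
Month 3: interest £156.34; balance after payment £3,871.90.
Month 4: interest £70.02; balance after payment £0.00.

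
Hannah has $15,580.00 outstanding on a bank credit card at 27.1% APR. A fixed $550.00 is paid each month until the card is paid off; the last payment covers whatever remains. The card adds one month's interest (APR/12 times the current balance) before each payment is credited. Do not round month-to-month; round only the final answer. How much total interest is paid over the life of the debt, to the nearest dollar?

$9,564

Monthly rate r = 27.1%/12 = 2.25833% = 0.0225833.
Payoff takes n = ⌈−ln(1 − rB₀/P)/ln(1+r)⌉ = ⌈45.714⌉ = 46 payments; the last is $393.85.
Total paid = 45·$550.00 + $393.85 = $25,143.85.
Total interest = total paid − principal = $25,143.85 − $15,580.00 = $9,563.85.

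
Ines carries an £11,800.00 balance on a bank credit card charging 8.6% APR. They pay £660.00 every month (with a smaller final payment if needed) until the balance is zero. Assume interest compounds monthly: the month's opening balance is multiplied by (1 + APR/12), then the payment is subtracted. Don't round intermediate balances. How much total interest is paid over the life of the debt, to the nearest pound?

£873

Monthly rate r = 8.6%/12 = 0.716667% = 0.00716667.
Payoff takes n = ⌈−ln(1 − rB₀/P)/ln(1+r)⌉ = ⌈19.201⌉ = 20 payments; the last is £133.04.
Total paid = 19·£660.00 + £133.04 = £12,673.04.
Total interest = total paid − principal = £12,673.04 − £11,800.00 = £873.04.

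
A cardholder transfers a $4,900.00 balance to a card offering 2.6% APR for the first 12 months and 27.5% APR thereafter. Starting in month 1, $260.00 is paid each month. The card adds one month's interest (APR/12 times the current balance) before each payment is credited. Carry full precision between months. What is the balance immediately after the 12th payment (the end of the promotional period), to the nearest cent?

$1,871.48

Promo months 1–12 at r₀ = 2.6%/12 = 0.00216667; months 13+ at r₁ = 27.5%/12 = 0.0229167.
After month 12: iterate B ← B·(1+r₀) − $260.00 for 12 months → $1,871.48.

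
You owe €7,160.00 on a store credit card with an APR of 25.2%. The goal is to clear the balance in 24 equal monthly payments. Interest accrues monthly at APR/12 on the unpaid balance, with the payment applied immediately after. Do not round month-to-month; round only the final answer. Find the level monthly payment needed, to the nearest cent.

Monthly rate r = 25.2%/12 = 2.1% = 0.021.
Level-payment amortization: P = B₀·r / (1 − (1+r)^(−n)) = 7160.00·0.021 / (1 − 1.021^(−24)).
Denominator 1 − (1+r)^(−24) = 0.392729492.
P = 150.36 / 0.392729492 ≈ 382.86.

€382.86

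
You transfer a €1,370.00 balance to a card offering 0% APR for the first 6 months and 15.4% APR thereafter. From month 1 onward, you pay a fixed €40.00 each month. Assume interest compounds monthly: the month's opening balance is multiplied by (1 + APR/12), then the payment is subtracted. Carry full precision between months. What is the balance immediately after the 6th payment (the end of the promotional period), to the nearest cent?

Promo months 1–6 at r₀ = 0%/12 = 0; months 7+ at r₁ = 15.4%/12 = 0.0128333.
After month 6 (no interest yet): B = €1,370.00 − 6·€40.00 = €1,130.00.

€1,130.00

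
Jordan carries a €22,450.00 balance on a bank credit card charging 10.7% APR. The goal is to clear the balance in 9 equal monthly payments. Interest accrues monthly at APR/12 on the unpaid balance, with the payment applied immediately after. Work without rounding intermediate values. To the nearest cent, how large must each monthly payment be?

€2,606.97

Monthly rate r = 10.7%/12 = 0.891667% = 0.00891667.
Level-payment amortization: P = B₀·r / (1 − (1+r)^(−n)) = 22450.00·0.00891667 / (1 − 1.00892^(−9)).
Denominator 1 − (1+r)^(−9) = 0.0767861041.
P = 200.179 / 0.0767861041 ≈ 2606.97.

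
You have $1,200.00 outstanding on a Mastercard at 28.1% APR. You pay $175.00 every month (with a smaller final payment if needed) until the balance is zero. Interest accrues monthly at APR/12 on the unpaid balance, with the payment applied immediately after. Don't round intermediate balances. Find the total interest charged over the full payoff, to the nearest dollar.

$124

Monthly rate r = 28.1%/12 = 2.34167% = 0.0234167.
Payoff takes n = ⌈−ln(1 − rB₀/P)/ln(1+r)⌉ = ⌈7.562⌉ = 8 payments; the last is $98.84.
Total paid = 7·$175.00 + $98.84 = $1,323.84.
Total interest = total paid − principal = $1,323.84 − $1,200.00 = $123.84.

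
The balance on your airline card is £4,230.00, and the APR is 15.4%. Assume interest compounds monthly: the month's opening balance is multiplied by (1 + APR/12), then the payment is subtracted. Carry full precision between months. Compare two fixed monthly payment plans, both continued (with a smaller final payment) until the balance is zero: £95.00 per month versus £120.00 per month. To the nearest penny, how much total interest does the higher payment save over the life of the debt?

£645.57

Monthly rate r = 15.4%/12 = 1.28333% = 0.0128333.
At £95.00/mo: n = ⌈−ln(1 − rB₀/P)/ln(1+r)⌉ = 67 payments (last £42.38); total interest = total paid − £4,230.00 = £2,082.38.
At £120.00/mo: 48 payments (last £26.81); total interest £1,436.81.
Interest saved = £2,082.38 − £1,436.81 = £645.57.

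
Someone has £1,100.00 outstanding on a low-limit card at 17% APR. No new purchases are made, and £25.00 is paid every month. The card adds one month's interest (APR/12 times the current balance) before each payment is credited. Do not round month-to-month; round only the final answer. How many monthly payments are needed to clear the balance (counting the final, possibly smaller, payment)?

Monthly rate r = 17%/12 = 1.41667% = 0.0141667.
Recurrence: B ← B·(1+r) − £25.00.
Month 1: interest £15.58; balance after payment £1,090.58.
Month 2: interest £15.45; balance after payment £1,081.03.
Closed form: n = −ln(1 − rB₀/P)/ln(1+r) = −ln(0.37667)/ln(1.01417) ≈ 69.409, so the balance reaches zero during payment 70.

70 payments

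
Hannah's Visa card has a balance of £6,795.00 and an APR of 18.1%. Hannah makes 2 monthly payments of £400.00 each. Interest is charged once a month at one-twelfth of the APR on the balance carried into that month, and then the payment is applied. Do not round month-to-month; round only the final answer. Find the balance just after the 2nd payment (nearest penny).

Monthly rate r = 18.1%/12 = 1.50833% = 0.0150833.
Each month: B ← B·(1+r) − £400.00.
Month 1: interest £102.49; balance after payment £6,497.49.
Month 2: interest £98.00; balance after payment £6,195.50.

£6,195.50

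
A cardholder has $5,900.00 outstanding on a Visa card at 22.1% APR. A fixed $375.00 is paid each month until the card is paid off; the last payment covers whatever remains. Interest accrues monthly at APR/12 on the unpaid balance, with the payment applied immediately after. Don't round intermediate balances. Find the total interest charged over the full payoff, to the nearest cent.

Monthly rate r = 22.1%/12 = 1.84167% = 0.0184167.
Payoff takes n = ⌈−ln(1 − rB₀/P)/ln(1+r)⌉ = ⌈18.749⌉ = 19 payments; the last is $281.38.
Total paid = 18·$375.00 + $281.38 = $7,031.38.
Total interest = total paid − principal = $7,031.38 − $5,900.00 = $1,131.38.

$1,131.38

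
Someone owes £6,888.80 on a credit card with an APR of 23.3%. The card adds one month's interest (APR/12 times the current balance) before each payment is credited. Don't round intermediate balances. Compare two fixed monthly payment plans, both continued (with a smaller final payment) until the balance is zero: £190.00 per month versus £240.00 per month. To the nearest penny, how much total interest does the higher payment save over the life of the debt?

Monthly rate r = 23.3%/12 = 1.94167% = 0.0194167.
At £190.00/mo: n = ⌈−ln(1 − rB₀/P)/ln(1+r)⌉ = 64 payments (last £57.95); total interest = total paid − £6,888.80 = £5,139.15.
At £240.00/mo: 43 payments (last £90.79); total interest £3,281.99.
Interest saved = £5,139.15 − £3,281.99 = £1,857.16.

£1,857.16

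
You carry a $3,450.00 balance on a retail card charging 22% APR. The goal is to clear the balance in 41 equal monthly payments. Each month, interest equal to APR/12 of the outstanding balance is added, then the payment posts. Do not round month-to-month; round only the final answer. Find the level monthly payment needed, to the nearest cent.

Monthly rate r = 22%/12 = 1.83333% = 0.0183333.
Level-payment amortization: P = B₀·r / (1 − (1+r)^(−n)) = 3450.00·0.0183333 / (1 − 1.01833^(−41)).
Denominator 1 − (1+r)^(−41) = 0.525198977.
P = 63.25 / 0.525198977 ≈ 120.43.

$120.43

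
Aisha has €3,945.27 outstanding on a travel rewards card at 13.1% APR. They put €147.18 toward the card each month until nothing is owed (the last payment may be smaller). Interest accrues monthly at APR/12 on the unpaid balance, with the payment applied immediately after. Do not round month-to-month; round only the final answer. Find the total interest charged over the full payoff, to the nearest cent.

€747.77

Monthly rate r = 13.1%/12 = 1.09167% = 0.0109167.
Payoff takes n = ⌈−ln(1 − rB₀/P)/ln(1+r)⌉ = ⌈31.886⌉ = 32 payments; the last is €130.46.
Total paid = 31·€147.18 + €130.46 = €4,693.04.
Total interest = total paid − principal = €4,693.04 − €3,945.27 = €747.77.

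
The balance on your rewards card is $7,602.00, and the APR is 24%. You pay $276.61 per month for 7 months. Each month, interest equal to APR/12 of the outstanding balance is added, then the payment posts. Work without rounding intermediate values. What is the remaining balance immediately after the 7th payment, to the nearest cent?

$6,675.91

Monthly rate r = 24%/12 = 2% = 0.02.
Each month: B ← B·(1+r) − $276.61.
Month 1: interest $152.04; balance after payment $7,477.43.
Month 2: interest $149.55; balance after payment $7,350.37.
Month 3: interest $147.01; balance after payment $7,220.77.
Month 4: interest $144.42; balance after payment $7,088.57.
Month 5: interest $141.77; balance after payment $6,953.73.
Month 6: interest $139.07; balance after payment $6,816.20.
Month 7: interest $136.32; balance after payment $6,675.91.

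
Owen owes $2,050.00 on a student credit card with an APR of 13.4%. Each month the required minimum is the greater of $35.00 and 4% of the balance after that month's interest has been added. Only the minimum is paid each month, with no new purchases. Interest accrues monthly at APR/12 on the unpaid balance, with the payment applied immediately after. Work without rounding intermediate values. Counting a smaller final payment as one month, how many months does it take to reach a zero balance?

59 months

Monthly rate r = 13.4%/12 = 1.11667% = 0.0111667.
While 4% of the post-interest balance exceeds $35.00, each month B ← (B·(1+r))·(1 − 0.04), i.e. B shrinks by the factor (1+r)·0.96 = 0.97072.
This holds for months 1–30. Entering month 31 the balance is $840.57; 4% of the post-interest balance is now below $35.00, so the flat $35.00 minimum applies from here.
From month 31 a fixed $35.00 at rate r clears $840.57 in 29 more payments. Total: 30 + 29 = 59 months.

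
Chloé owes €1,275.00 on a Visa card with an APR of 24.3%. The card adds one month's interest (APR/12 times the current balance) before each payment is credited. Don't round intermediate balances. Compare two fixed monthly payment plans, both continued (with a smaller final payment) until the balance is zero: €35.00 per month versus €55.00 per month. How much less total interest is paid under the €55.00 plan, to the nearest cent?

€597.37

Monthly rate r = 24.3%/12 = 2.025% = 0.02025.
At €35.00/mo: n = ⌈−ln(1 − rB₀/P)/ln(1+r)⌉ = 67 payments (last €26.32); total interest = total paid − €1,275.00 = €1,061.32.
At €55.00/mo: 32 payments (last €33.95); total interest €463.95.
Interest saved = €1,061.32 − €463.95 = €597.37.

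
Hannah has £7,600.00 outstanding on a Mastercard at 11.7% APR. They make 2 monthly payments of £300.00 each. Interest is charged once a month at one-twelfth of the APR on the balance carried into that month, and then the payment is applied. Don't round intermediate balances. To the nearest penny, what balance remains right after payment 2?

£7,146.00

Monthly rate r = 11.7%/12 = 0.975% = 0.00975.
Each month: B ← B·(1+r) − £300.00.
Month 1: interest £74.10; balance after payment £7,374.10.
Month 2: interest £71.90; balance after payment £7,146.00.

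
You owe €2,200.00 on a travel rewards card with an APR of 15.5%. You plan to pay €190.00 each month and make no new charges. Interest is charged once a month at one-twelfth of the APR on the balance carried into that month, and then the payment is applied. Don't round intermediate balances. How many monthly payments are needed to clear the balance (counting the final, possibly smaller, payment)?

13 payments

Monthly rate r = 15.5%/12 = 1.29167% = 0.0129167.
Recurrence: B ← B·(1+r) − €190.00.
Month 1: interest €28.42; balance after payment €2,038.42.
Month 2: interest €26.33; balance after payment €1,874.75.
Closed form: n = −ln(1 − rB₀/P)/ln(1+r) = −ln(0.85044)/ln(1.01292) ≈ 12.623, so the balance reaches zero during payment 13.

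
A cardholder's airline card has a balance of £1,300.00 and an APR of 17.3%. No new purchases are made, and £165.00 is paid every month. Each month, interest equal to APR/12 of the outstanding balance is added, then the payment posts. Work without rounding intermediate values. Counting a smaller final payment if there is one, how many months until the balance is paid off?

9 payments

Monthly rate r = 17.3%/12 = 1.44167% = 0.0144167.
Recurrence: B ← B·(1+r) − £165.00.
Month 1: interest £18.74; balance after payment £1,153.74.
Month 2: interest £16.63; balance after payment £1,005.37.
Closed form: n = −ln(1 − rB₀/P)/ln(1+r) = −ln(0.88641)/ln(1.01442) ≈ 8.423, so the balance reaches zero during payment 9.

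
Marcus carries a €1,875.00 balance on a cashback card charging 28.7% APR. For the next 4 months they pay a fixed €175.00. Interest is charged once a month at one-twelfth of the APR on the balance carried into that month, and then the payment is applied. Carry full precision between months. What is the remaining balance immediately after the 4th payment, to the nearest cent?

Monthly rate r = 28.7%/12 = 2.39167% = 0.0239167.
Each month: B ← B·(1+r) − €175.00.
Month 1: interest €44.84; balance after payment €1,744.84.
Month 2: interest €41.73; balance after payment €1,611.57.
Month 3: interest €38.54; balance after payment €1,475.12.
Month 4: interest €35.28; balance after payment €1,335.40.

€1,335.40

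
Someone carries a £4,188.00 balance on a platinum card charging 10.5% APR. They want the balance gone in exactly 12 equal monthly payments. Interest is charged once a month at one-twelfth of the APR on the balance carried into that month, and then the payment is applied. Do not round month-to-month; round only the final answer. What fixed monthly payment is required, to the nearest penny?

Monthly rate r = 10.5%/12 = 0.875% = 0.00875.
Level-payment amortization: P = B₀·r / (1 − (1+r)^(−n)) = 4188.00·0.00875 / (1 − 1.00875^(−12)).
Denominator 1 − (1+r)^(−12) = 0.0992641938.
P = 36.645 / 0.0992641938 ≈ 369.17.

£369.17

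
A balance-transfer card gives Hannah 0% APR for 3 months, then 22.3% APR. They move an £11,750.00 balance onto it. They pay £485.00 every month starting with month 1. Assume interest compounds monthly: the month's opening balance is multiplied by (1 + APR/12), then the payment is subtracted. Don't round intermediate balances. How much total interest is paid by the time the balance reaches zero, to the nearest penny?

Promo months 1–3 at r₀ = 0%/12 = 0; months 4+ at r₁ = 22.3%/12 = 0.0185833.
After month 3 (no interest yet): B = £11,750.00 − 3·£485.00 = £10,295.00.
Then at r₁ with £485.00/mo: n₂ = −ln(1 − r₁·B/P)/ln(1+r₁) ≈ 27.24 → 28 more payments.
Total paid = 30·£485.00 + £119.30 = £14,669.30; interest = £14,669.30 − £11,750.00 = £2,919.30.

£2,919.30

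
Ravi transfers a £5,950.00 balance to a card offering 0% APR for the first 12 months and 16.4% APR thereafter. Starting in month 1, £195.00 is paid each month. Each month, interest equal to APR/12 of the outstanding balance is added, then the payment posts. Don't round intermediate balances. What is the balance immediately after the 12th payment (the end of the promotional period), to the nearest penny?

£3,610.00

Promo months 1–12 at r₀ = 0%/12 = 0; months 13+ at r₁ = 16.4%/12 = 0.0136667.
After month 12 (no interest yet): B = £5,950.00 − 12·£195.00 = £3,610.00.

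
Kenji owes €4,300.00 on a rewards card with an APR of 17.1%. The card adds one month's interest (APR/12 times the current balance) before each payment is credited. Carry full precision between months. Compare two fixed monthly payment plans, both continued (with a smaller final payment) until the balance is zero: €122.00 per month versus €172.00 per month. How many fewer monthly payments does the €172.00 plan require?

Monthly rate r = 17.1%/12 = 1.425% = 0.01425.
At €122.00/mo: n = ⌈−ln(1 − rB₀/P)/ln(1+r)⌉ = 50 payments (last €37.64); total interest = total paid − €4,300.00 = €1,715.64.
At €172.00/mo: 32 payments (last €22.17); total interest €1,054.17.
Payments saved = 50 − 32 = 18.

18 fewer payments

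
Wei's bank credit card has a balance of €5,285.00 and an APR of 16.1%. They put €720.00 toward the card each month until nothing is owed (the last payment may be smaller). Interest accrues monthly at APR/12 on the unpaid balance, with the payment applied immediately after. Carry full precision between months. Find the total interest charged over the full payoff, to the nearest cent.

Monthly rate r = 16.1%/12 = 1.34167% = 0.0134167.
Payoff takes n = ⌈−ln(1 − rB₀/P)/ln(1+r)⌉ = ⌈7.779⌉ = 8 payments; the last is €561.76.
Total paid = 7·€720.00 + €561.76 = €5,601.76.
Total interest = total paid − principal = €5,601.76 − €5,285.00 = €316.76.

€316.76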